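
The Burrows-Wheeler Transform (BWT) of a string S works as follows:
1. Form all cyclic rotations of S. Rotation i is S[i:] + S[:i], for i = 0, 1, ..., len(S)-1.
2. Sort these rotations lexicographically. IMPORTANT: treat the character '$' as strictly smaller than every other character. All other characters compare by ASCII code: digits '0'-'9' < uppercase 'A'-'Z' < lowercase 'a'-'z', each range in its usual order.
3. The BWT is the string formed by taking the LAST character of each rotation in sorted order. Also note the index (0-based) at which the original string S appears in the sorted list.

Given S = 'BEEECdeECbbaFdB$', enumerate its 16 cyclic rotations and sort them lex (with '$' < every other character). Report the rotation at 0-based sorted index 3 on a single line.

Answer: CbbaFdB$BEEECdeE

Derivation:
All 16 rotations (rotation i = S[i:]+S[:i]):
  rot[0] = BEEECdeECbbaFdB$
  rot[1] = EEECdeECbbaFdB$B
  rot[2] = EECdeECbbaFdB$BE
  rot[3] = ECdeECbbaFdB$BEE
  rot[4] = CdeECbbaFdB$BEEE
  rot[5] = deECbbaFdB$BEEEC
  rot[6] = eECbbaFdB$BEEECd
  rot[7] = ECbbaFdB$BEEECde
  rot[8] = CbbaFdB$BEEECdeE
  rot[9] = bbaFdB$BEEECdeEC
  rot[10] = baFdB$BEEECdeECb
  rot[11] = aFdB$BEEECdeECbb
  rot[12] = FdB$BEEECdeECbba
  rot[13] = dB$BEEECdeECbbaF
  rot[14] = B$BEEECdeECbbaFd
  rot[15] = $BEEECdeECbbaFdB
Sorted (with $ < everything):
  sorted[0] = $BEEECdeECbbaFdB
  sorted[1] = B$BEEECdeECbbaFd
  sorted[2] = BEEECdeECbbaFdB$
  sorted[3] = CbbaFdB$BEEECdeE
  sorted[4] = CdeECbbaFdB$BEEE
  sorted[5] = ECbbaFdB$BEEECde
  sorted[6] = ECdeECbbaFdB$BEE
  sorted[7] = EECdeECbbaFdB$BE
  sorted[8] = EEECdeECbbaFdB$B
  sorted[9] = FdB$BEEECdeECbba
  sorted[10] = aFdB$BEEECdeECbb
  sorted[11] = baFdB$BEEECdeECb
  sorted[12] = bbaFdB$BEEECdeEC
  sorted[13] = dB$BEEECdeECbbaF
  sorted[14] = deECbbaFdB$BEEEC
  sorted[15] = eECbbaFdB$BEEECd
sorted[3] = CbbaFdB$BEEECdeE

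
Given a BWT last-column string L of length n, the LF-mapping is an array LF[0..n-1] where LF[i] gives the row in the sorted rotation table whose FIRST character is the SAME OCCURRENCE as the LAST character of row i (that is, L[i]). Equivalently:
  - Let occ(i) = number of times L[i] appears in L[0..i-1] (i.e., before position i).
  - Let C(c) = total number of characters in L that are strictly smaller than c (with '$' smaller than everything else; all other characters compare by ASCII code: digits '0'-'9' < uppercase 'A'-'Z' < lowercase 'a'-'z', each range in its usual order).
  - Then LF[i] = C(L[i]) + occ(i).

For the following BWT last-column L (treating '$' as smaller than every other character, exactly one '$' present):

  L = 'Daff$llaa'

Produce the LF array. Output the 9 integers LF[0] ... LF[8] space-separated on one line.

Answer: 1 2 5 6 0 7 8 3 4

Derivation:
Char counts: '$':1, 'D':1, 'a':3, 'f':2, 'l':2
C (first-col start): C('$')=0, C('D')=1, C('a')=2, C('f')=5, C('l')=7
L[0]='D': occ=0, LF[0]=C('D')+0=1+0=1
L[1]='a': occ=0, LF[1]=C('a')+0=2+0=2
L[2]='f': occ=0, LF[2]=C('f')+0=5+0=5
L[3]='f': occ=1, LF[3]=C('f')+1=5+1=6
L[4]='$': occ=0, LF[4]=C('$')+0=0+0=0
L[5]='l': occ=0, LF[5]=C('l')+0=7+0=7
L[6]='l': occ=1, LF[6]=C('l')+1=7+1=8
L[7]='a': occ=1, LF[7]=C('a')+1=2+1=3
L[8]='a': occ=2, LF[8]=C('a')+2=2+2=4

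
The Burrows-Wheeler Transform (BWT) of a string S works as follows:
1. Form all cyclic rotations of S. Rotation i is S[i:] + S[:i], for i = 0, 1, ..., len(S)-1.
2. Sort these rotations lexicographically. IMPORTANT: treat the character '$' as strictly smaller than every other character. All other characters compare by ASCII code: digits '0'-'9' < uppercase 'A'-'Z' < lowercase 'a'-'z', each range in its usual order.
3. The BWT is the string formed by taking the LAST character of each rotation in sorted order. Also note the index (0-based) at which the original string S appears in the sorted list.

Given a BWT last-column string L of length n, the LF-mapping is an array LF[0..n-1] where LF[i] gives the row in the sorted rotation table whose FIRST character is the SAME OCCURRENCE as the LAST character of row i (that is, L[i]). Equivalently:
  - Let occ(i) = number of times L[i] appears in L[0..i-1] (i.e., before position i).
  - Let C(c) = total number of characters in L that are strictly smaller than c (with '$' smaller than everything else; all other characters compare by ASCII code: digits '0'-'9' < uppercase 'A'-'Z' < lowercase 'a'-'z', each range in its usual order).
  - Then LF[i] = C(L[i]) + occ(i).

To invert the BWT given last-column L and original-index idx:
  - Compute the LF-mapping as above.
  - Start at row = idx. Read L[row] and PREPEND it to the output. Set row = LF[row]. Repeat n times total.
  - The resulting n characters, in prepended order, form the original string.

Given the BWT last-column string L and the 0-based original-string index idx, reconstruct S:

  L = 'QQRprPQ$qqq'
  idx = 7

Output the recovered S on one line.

LF mapping: 2 3 5 6 10 1 4 0 7 8 9
Walk LF starting at row 7, prepending L[row]:
  step 1: row=7, L[7]='$', prepend. Next row=LF[7]=0
  step 2: row=0, L[0]='Q', prepend. Next row=LF[0]=2
  step 3: row=2, L[2]='R', prepend. Next row=LF[2]=5
  step 4: row=5, L[5]='P', prepend. Next row=LF[5]=1
  step 5: row=1, L[1]='Q', prepend. Next row=LF[1]=3
  step 6: row=3, L[3]='p', prepend. Next row=LF[3]=6
  step 7: row=6, L[6]='Q', prepend. Next row=LF[6]=4
  step 8: row=4, L[4]='r', prepend. Next row=LF[4]=10
  step 9: row=10, L[10]='q', prepend. Next row=LF[10]=9
  step 10: row=9, L[9]='q', prepend. Next row=LF[9]=8
  step 11: row=8, L[8]='q', prepend. Next row=LF[8]=7
Reversed output: qqqrQpQPRQ$

Answer: qqqrQpQPRQ$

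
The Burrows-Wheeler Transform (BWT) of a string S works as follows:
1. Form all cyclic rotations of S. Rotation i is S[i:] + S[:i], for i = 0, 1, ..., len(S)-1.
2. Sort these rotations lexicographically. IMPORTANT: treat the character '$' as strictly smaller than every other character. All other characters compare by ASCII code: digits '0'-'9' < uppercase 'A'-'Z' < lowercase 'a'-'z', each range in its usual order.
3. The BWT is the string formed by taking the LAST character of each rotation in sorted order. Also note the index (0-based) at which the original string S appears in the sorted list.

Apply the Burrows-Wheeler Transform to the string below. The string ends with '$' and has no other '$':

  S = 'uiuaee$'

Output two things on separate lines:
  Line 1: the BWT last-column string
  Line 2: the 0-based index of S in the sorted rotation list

Answer: eueaui$
6

Derivation:
All 7 rotations (rotation i = S[i:]+S[:i]):
  rot[0] = uiuaee$
  rot[1] = iuaee$u
  rot[2] = uaee$ui
  rot[3] = aee$uiu
  rot[4] = ee$uiua
  rot[5] = e$uiuae
  rot[6] = $uiuaee
Sorted (with $ < everything):
  sorted[0] = $uiuaee  (last char: 'e')
  sorted[1] = aee$uiu  (last char: 'u')
  sorted[2] = e$uiuae  (last char: 'e')
  sorted[3] = ee$uiua  (last char: 'a')
  sorted[4] = iuaee$u  (last char: 'u')
  sorted[5] = uaee$ui  (last char: 'i')
  sorted[6] = uiuaee$  (last char: '$')
Last column: eueaui$
Original string S is at sorted index 6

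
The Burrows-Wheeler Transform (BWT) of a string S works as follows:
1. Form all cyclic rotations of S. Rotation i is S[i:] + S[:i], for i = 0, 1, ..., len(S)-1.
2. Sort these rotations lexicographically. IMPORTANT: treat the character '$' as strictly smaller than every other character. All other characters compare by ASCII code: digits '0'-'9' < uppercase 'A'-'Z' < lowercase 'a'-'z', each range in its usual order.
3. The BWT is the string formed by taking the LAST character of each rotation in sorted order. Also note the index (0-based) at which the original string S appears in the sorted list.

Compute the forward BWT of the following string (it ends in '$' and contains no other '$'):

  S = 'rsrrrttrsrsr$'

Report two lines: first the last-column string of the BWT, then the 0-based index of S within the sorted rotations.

All 13 rotations (rotation i = S[i:]+S[:i]):
  rot[0] = rsrrrttrsrsr$
  rot[1] = srrrttrsrsr$r
  rot[2] = rrrttrsrsr$rs
  rot[3] = rrttrsrsr$rsr
  rot[4] = rttrsrsr$rsrr
  rot[5] = ttrsrsr$rsrrr
  rot[6] = trsrsr$rsrrrt
  rot[7] = rsrsr$rsrrrtt
  rot[8] = srsr$rsrrrttr
  rot[9] = rsr$rsrrrttrs
  rot[10] = sr$rsrrrttrsr
  rot[11] = r$rsrrrttrsrs
  rot[12] = $rsrrrttrsrsr
Sorted (with $ < everything):
  sorted[0] = $rsrrrttrsrsr  (last char: 'r')
  sorted[1] = r$rsrrrttrsrs  (last char: 's')
  sorted[2] = rrrttrsrsr$rs  (last char: 's')
  sorted[3] = rrttrsrsr$rsr  (last char: 'r')
  sorted[4] = rsr$rsrrrttrs  (last char: 's')
  sorted[5] = rsrrrttrsrsr$  (last char: '$')
  sorted[6] = rsrsr$rsrrrtt  (last char: 't')
  sorted[7] = rttrsrsr$rsrr  (last char: 'r')
  sorted[8] = sr$rsrrrttrsr  (last char: 'r')
  sorted[9] = srrrttrsrsr$r  (last char: 'r')
  sorted[10] = srsr$rsrrrttr  (last char: 'r')
  sorted[11] = trsrsr$rsrrrt  (last char: 't')
  sorted[12] = ttrsrsr$rsrrr  (last char: 'r')
Last column: rssrs$trrrrtr
Original string S is at sorted index 5

Answer: rssrs$trrrrtr
5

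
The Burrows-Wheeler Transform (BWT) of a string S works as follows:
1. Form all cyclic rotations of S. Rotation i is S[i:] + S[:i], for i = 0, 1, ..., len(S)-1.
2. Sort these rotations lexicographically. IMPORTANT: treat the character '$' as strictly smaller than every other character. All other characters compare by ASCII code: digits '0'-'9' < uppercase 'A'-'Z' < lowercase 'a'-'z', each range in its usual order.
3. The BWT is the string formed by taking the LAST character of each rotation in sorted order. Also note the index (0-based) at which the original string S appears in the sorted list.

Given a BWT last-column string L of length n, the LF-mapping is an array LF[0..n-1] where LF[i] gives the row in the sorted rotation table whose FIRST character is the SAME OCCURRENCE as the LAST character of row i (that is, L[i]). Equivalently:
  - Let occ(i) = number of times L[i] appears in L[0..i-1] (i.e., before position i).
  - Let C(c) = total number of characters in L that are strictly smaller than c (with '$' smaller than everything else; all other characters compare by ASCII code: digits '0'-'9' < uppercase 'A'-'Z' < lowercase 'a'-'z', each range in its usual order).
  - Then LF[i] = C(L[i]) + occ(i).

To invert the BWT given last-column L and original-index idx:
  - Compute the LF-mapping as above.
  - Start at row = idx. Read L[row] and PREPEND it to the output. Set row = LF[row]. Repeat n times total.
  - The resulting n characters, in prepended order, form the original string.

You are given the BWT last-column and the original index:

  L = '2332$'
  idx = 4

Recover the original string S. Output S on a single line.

Answer: 3232$

Derivation:
LF mapping: 1 3 4 2 0
Walk LF starting at row 4, prepending L[row]:
  step 1: row=4, L[4]='$', prepend. Next row=LF[4]=0
  step 2: row=0, L[0]='2', prepend. Next row=LF[0]=1
  step 3: row=1, L[1]='3', prepend. Next row=LF[1]=3
  step 4: row=3, L[3]='2', prepend. Next row=LF[3]=2
  step 5: row=2, L[2]='3', prepend. Next row=LF[2]=4
Reversed output: 3232$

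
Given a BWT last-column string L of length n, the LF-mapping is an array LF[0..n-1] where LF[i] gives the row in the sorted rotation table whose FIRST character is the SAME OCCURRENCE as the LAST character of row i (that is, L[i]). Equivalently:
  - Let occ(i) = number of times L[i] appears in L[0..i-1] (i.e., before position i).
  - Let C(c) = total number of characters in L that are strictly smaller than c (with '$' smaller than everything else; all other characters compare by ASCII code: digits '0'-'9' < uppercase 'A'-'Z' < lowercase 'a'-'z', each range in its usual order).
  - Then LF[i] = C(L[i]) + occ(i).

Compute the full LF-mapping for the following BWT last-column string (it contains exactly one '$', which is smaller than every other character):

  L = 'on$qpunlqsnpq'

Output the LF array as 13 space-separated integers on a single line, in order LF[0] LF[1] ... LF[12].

Char counts: '$':1, 'l':1, 'n':3, 'o':1, 'p':2, 'q':3, 's':1, 'u':1
C (first-col start): C('$')=0, C('l')=1, C('n')=2, C('o')=5, C('p')=6, C('q')=8, C('s')=11, C('u')=12
L[0]='o': occ=0, LF[0]=C('o')+0=5+0=5
L[1]='n': occ=0, LF[1]=C('n')+0=2+0=2
L[2]='$': occ=0, LF[2]=C('$')+0=0+0=0
L[3]='q': occ=0, LF[3]=C('q')+0=8+0=8
L[4]='p': occ=0, LF[4]=C('p')+0=6+0=6
L[5]='u': occ=0, LF[5]=C('u')+0=12+0=12
L[6]='n': occ=1, LF[6]=C('n')+1=2+1=3
L[7]='l': occ=0, LF[7]=C('l')+0=1+0=1
L[8]='q': occ=1, LF[8]=C('q')+1=8+1=9
L[9]='s': occ=0, LF[9]=C('s')+0=11+0=11
L[10]='n': occ=2, LF[10]=C('n')+2=2+2=4
L[11]='p': occ=1, LF[11]=C('p')+1=6+1=7
L[12]='q': occ=2, LF[12]=C('q')+2=8+2=10

Answer: 5 2 0 8 6 12 3 1 9 11 4 7 10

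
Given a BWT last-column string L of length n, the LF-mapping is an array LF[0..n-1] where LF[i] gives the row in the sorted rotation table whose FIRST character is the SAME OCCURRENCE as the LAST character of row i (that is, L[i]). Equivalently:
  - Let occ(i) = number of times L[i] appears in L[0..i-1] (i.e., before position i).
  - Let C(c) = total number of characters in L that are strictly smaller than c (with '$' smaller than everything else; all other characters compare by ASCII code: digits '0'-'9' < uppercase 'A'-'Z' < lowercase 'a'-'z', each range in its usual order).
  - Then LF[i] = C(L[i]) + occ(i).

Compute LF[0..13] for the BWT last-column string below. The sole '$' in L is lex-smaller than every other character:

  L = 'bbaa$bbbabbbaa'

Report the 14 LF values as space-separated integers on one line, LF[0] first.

Char counts: '$':1, 'a':5, 'b':8
C (first-col start): C('$')=0, C('a')=1, C('b')=6
L[0]='b': occ=0, LF[0]=C('b')+0=6+0=6
L[1]='b': occ=1, LF[1]=C('b')+1=6+1=7
L[2]='a': occ=0, LF[2]=C('a')+0=1+0=1
L[3]='a': occ=1, LF[3]=C('a')+1=1+1=2
L[4]='$': occ=0, LF[4]=C('$')+0=0+0=0
L[5]='b': occ=2, LF[5]=C('b')+2=6+2=8
L[6]='b': occ=3, LF[6]=C('b')+3=6+3=9
L[7]='b': occ=4, LF[7]=C('b')+4=6+4=10
L[8]='a': occ=2, LF[8]=C('a')+2=1+2=3
L[9]='b': occ=5, LF[9]=C('b')+5=6+5=11
L[10]='b': occ=6, LF[10]=C('b')+6=6+6=12
L[11]='b': occ=7, LF[11]=C('b')+7=6+7=13
L[12]='a': occ=3, LF[12]=C('a')+3=1+3=4
L[13]='a': occ=4, LF[13]=C('a')+4=1+4=5

Answer: 6 7 1 2 0 8 9 10 3 11 12 13 4 5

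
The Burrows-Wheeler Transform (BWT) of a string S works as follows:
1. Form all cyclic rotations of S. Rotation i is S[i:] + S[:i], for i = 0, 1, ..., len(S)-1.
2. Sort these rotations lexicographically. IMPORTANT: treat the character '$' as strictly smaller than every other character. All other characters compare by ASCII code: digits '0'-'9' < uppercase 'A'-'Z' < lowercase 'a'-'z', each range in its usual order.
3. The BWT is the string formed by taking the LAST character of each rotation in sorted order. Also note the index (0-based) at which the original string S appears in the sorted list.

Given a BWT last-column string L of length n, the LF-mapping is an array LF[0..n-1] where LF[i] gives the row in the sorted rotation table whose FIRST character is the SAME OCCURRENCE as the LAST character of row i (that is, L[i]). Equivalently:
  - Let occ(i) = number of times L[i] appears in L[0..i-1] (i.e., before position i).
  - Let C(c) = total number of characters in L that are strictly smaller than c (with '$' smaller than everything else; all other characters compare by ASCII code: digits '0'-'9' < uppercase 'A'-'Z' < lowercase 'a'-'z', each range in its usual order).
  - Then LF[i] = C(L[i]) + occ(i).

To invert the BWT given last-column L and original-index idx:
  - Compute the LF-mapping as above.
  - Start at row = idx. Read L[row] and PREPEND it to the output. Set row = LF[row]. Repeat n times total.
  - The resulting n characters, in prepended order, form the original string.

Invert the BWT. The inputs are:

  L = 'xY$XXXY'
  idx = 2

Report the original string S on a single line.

LF mapping: 6 4 0 1 2 3 5
Walk LF starting at row 2, prepending L[row]:
  step 1: row=2, L[2]='$', prepend. Next row=LF[2]=0
  step 2: row=0, L[0]='x', prepend. Next row=LF[0]=6
  step 3: row=6, L[6]='Y', prepend. Next row=LF[6]=5
  step 4: row=5, L[5]='X', prepend. Next row=LF[5]=3
  step 5: row=3, L[3]='X', prepend. Next row=LF[3]=1
  step 6: row=1, L[1]='Y', prepend. Next row=LF[1]=4
  step 7: row=4, L[4]='X', prepend. Next row=LF[4]=2
Reversed output: XYXXYx$

Answer: XYXXYx$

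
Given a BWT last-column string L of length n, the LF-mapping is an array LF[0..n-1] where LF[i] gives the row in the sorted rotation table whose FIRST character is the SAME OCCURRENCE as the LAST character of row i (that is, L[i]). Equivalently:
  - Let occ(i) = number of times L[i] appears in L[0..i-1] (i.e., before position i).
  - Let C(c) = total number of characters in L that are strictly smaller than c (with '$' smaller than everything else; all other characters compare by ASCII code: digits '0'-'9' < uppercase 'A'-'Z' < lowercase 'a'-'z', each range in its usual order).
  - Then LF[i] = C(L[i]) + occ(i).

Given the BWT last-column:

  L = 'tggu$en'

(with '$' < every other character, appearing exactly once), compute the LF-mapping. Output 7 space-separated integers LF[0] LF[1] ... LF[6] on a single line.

Char counts: '$':1, 'e':1, 'g':2, 'n':1, 't':1, 'u':1
C (first-col start): C('$')=0, C('e')=1, C('g')=2, C('n')=4, C('t')=5, C('u')=6
L[0]='t': occ=0, LF[0]=C('t')+0=5+0=5
L[1]='g': occ=0, LF[1]=C('g')+0=2+0=2
L[2]='g': occ=1, LF[2]=C('g')+1=2+1=3
L[3]='u': occ=0, LF[3]=C('u')+0=6+0=6
L[4]='$': occ=0, LF[4]=C('$')+0=0+0=0
L[5]='e': occ=0, LF[5]=C('e')+0=1+0=1
L[6]='n': occ=0, LF[6]=C('n')+0=4+0=4

Answer: 5 2 3 6 0 1 4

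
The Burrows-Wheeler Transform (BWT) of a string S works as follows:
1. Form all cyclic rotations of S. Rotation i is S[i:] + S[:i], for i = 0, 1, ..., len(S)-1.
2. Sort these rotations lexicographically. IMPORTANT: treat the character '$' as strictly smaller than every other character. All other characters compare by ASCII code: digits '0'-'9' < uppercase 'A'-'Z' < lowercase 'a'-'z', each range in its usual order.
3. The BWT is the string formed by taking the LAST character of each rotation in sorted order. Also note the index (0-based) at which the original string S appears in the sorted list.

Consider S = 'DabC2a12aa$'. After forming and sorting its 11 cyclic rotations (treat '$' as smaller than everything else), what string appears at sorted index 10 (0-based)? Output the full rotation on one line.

All 11 rotations (rotation i = S[i:]+S[:i]):
  rot[0] = DabC2a12aa$
  rot[1] = abC2a12aa$D
  rot[2] = bC2a12aa$Da
  rot[3] = C2a12aa$Dab
  rot[4] = 2a12aa$DabC
  rot[5] = a12aa$DabC2
  rot[6] = 12aa$DabC2a
  rot[7] = 2aa$DabC2a1
  rot[8] = aa$DabC2a12
  rot[9] = a$DabC2a12a
  rot[10] = $DabC2a12aa
Sorted (with $ < everything):
  sorted[0] = $DabC2a12aa
  sorted[1] = 12aa$DabC2a
  sorted[2] = 2a12aa$DabC
  sorted[3] = 2aa$DabC2a1
  sorted[4] = C2a12aa$Dab
  sorted[5] = DabC2a12aa$
  sorted[6] = a$DabC2a12a
  sorted[7] = a12aa$DabC2
  sorted[8] = aa$DabC2a12
  sorted[9] = abC2a12aa$D
  sorted[10] = bC2a12aa$Da
sorted[10] = bC2a12aa$Da

Answer: bC2a12aa$Da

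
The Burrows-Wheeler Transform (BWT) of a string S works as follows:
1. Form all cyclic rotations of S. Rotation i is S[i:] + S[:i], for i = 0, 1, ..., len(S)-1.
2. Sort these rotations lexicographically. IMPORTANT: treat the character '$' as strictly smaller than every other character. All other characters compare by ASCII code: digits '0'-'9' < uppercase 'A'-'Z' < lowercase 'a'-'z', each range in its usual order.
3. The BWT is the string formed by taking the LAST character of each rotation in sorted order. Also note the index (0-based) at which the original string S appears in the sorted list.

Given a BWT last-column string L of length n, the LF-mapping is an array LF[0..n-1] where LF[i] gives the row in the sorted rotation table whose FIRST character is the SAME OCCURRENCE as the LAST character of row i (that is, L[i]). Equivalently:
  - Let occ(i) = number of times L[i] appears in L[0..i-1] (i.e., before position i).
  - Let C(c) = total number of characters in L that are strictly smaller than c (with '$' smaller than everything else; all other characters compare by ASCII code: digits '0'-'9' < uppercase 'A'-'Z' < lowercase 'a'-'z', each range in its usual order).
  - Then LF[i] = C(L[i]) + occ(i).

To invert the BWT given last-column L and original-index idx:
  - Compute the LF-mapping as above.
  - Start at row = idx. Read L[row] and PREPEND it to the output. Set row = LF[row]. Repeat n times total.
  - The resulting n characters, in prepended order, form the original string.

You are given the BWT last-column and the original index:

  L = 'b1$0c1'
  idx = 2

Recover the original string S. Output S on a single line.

Answer: 101cb$

Derivation:
LF mapping: 4 2 0 1 5 3
Walk LF starting at row 2, prepending L[row]:
  step 1: row=2, L[2]='$', prepend. Next row=LF[2]=0
  step 2: row=0, L[0]='b', prepend. Next row=LF[0]=4
  step 3: row=4, L[4]='c', prepend. Next row=LF[4]=5
  step 4: row=5, L[5]='1', prepend. Next row=LF[5]=3
  step 5: row=3, L[3]='0', prepend. Next row=LF[3]=1
  step 6: row=1, L[1]='1', prepend. Next row=LF[1]=2
Reversed output: 101cb$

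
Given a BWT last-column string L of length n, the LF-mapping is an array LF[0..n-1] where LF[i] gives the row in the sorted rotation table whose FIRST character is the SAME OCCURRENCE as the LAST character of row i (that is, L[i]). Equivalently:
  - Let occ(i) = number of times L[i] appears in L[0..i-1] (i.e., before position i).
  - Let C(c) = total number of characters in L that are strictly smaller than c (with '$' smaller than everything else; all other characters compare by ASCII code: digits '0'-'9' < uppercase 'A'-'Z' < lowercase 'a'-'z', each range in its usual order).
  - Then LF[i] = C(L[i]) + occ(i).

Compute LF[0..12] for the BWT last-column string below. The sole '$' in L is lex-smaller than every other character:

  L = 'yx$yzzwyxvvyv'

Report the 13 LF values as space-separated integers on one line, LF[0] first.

Answer: 7 5 0 8 11 12 4 9 6 1 2 10 3

Derivation:
Char counts: '$':1, 'v':3, 'w':1, 'x':2, 'y':4, 'z':2
C (first-col start): C('$')=0, C('v')=1, C('w')=4, C('x')=5, C('y')=7, C('z')=11
L[0]='y': occ=0, LF[0]=C('y')+0=7+0=7
L[1]='x': occ=0, LF[1]=C('x')+0=5+0=5
L[2]='$': occ=0, LF[2]=C('$')+0=0+0=0
L[3]='y': occ=1, LF[3]=C('y')+1=7+1=8
L[4]='z': occ=0, LF[4]=C('z')+0=11+0=11
L[5]='z': occ=1, LF[5]=C('z')+1=11+1=12
L[6]='w': occ=0, LF[6]=C('w')+0=4+0=4
L[7]='y': occ=2, LF[7]=C('y')+2=7+2=9
L[8]='x': occ=1, LF[8]=C('x')+1=5+1=6
L[9]='v': occ=0, LF[9]=C('v')+0=1+0=1
L[10]='v': occ=1, LF[10]=C('v')+1=1+1=2
L[11]='y': occ=3, LF[11]=C('y')+3=7+3=10
L[12]='v': occ=2, LF[12]=C('v')+2=1+2=3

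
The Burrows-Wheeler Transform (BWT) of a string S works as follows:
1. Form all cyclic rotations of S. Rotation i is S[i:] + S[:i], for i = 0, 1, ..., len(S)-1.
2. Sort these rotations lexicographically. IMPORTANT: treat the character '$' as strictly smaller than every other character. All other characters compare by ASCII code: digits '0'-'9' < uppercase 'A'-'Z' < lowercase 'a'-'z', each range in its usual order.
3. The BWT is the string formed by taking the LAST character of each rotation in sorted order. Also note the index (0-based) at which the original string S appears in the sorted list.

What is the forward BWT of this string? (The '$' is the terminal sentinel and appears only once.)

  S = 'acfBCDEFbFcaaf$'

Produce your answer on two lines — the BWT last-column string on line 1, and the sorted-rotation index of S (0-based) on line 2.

Answer: ffBCDEbc$aFFaac
8

Derivation:
All 15 rotations (rotation i = S[i:]+S[:i]):
  rot[0] = acfBCDEFbFcaaf$
  rot[1] = cfBCDEFbFcaaf$a
  rot[2] = fBCDEFbFcaaf$ac
  rot[3] = BCDEFbFcaaf$acf
  rot[4] = CDEFbFcaaf$acfB
  rot[5] = DEFbFcaaf$acfBC
  rot[6] = EFbFcaaf$acfBCD
  rot[7] = FbFcaaf$acfBCDE
  rot[8] = bFcaaf$acfBCDEF
  rot[9] = Fcaaf$acfBCDEFb
  rot[10] = caaf$acfBCDEFbF
  rot[11] = aaf$acfBCDEFbFc
  rot[12] = af$acfBCDEFbFca
  rot[13] = f$acfBCDEFbFcaa
  rot[14] = $acfBCDEFbFcaaf
Sorted (with $ < everything):
  sorted[0] = $acfBCDEFbFcaaf  (last char: 'f')
  sorted[1] = BCDEFbFcaaf$acf  (last char: 'f')
  sorted[2] = CDEFbFcaaf$acfB  (last char: 'B')
  sorted[3] = DEFbFcaaf$acfBC  (last char: 'C')
  sorted[4] = EFbFcaaf$acfBCD  (last char: 'D')
  sorted[5] = FbFcaaf$acfBCDE  (last char: 'E')
  sorted[6] = Fcaaf$acfBCDEFb  (last char: 'b')
  sorted[7] = aaf$acfBCDEFbFc  (last char: 'c')
  sorted[8] = acfBCDEFbFcaaf$  (last char: '$')
  sorted[9] = af$acfBCDEFbFca  (last char: 'a')
  sorted[10] = bFcaaf$acfBCDEF  (last char: 'F')
  sorted[11] = caaf$acfBCDEFbF  (last char: 'F')
  sorted[12] = cfBCDEFbFcaaf$a  (last char: 'a')
  sorted[13] = f$acfBCDEFbFcaa  (last char: 'a')
  sorted[14] = fBCDEFbFcaaf$ac  (last char: 'c')
Last column: ffBCDEbc$aFFaac
Original string S is at sorted index 8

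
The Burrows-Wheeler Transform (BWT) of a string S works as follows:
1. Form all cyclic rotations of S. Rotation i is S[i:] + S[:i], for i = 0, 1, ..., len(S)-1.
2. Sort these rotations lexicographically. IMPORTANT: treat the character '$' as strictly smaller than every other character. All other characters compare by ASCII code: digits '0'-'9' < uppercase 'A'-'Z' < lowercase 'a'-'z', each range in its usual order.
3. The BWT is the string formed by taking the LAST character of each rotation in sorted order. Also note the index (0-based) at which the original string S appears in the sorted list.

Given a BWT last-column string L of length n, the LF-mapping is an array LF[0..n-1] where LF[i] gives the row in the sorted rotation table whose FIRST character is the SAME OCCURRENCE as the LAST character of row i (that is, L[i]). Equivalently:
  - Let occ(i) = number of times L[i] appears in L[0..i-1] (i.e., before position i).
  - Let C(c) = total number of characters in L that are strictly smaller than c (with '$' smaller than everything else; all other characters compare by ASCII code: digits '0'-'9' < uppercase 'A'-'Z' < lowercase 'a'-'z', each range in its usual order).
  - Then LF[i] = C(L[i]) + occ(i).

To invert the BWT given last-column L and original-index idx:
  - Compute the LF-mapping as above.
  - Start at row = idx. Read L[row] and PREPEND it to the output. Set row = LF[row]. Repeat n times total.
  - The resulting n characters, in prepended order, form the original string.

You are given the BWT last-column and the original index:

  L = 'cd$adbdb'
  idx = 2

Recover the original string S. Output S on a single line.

LF mapping: 4 5 0 1 6 2 7 3
Walk LF starting at row 2, prepending L[row]:
  step 1: row=2, L[2]='$', prepend. Next row=LF[2]=0
  step 2: row=0, L[0]='c', prepend. Next row=LF[0]=4
  step 3: row=4, L[4]='d', prepend. Next row=LF[4]=6
  step 4: row=6, L[6]='d', prepend. Next row=LF[6]=7
  step 5: row=7, L[7]='b', prepend. Next row=LF[7]=3
  step 6: row=3, L[3]='a', prepend. Next row=LF[3]=1
  step 7: row=1, L[1]='d', prepend. Next row=LF[1]=5
  step 8: row=5, L[5]='b', prepend. Next row=LF[5]=2
Reversed output: bdabddc$

Answer: bdabddc$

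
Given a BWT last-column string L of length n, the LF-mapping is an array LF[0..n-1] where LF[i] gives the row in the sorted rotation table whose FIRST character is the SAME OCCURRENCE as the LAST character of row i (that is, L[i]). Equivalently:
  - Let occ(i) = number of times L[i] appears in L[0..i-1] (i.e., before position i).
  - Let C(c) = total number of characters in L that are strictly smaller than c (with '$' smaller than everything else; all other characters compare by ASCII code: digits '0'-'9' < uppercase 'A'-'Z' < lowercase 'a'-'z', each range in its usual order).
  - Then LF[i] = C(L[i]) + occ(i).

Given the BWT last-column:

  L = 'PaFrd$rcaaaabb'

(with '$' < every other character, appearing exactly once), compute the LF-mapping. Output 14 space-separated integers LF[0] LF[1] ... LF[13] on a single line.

Char counts: '$':1, 'F':1, 'P':1, 'a':5, 'b':2, 'c':1, 'd':1, 'r':2
C (first-col start): C('$')=0, C('F')=1, C('P')=2, C('a')=3, C('b')=8, C('c')=10, C('d')=11, C('r')=12
L[0]='P': occ=0, LF[0]=C('P')+0=2+0=2
L[1]='a': occ=0, LF[1]=C('a')+0=3+0=3
L[2]='F': occ=0, LF[2]=C('F')+0=1+0=1
L[3]='r': occ=0, LF[3]=C('r')+0=12+0=12
L[4]='d': occ=0, LF[4]=C('d')+0=11+0=11
L[5]='$': occ=0, LF[5]=C('$')+0=0+0=0
L[6]='r': occ=1, LF[6]=C('r')+1=12+1=13
L[7]='c': occ=0, LF[7]=C('c')+0=10+0=10
L[8]='a': occ=1, LF[8]=C('a')+1=3+1=4
L[9]='a': occ=2, LF[9]=C('a')+2=3+2=5
L[10]='a': occ=3, LF[10]=C('a')+3=3+3=6
L[11]='a': occ=4, LF[11]=C('a')+4=3+4=7
L[12]='b': occ=0, LF[12]=C('b')+0=8+0=8
L[13]='b': occ=1, LF[13]=C('b')+1=8+1=9

Answer: 2 3 1 12 11 0 13 10 4 5 6 7 8 9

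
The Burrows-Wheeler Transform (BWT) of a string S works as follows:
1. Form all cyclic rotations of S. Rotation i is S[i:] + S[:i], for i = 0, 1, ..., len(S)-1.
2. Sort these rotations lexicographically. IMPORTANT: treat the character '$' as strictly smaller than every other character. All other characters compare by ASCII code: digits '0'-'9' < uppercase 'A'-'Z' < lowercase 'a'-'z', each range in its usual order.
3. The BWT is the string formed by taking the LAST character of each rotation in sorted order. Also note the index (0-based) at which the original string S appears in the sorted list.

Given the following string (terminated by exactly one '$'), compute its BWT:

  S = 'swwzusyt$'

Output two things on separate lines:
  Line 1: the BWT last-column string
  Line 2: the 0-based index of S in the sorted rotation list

All 9 rotations (rotation i = S[i:]+S[:i]):
  rot[0] = swwzusyt$
  rot[1] = wwzusyt$s
  rot[2] = wzusyt$sw
  rot[3] = zusyt$sww
  rot[4] = usyt$swwz
  rot[5] = syt$swwzu
  rot[6] = yt$swwzus
  rot[7] = t$swwzusy
  rot[8] = $swwzusyt
Sorted (with $ < everything):
  sorted[0] = $swwzusyt  (last char: 't')
  sorted[1] = swwzusyt$  (last char: '$')
  sorted[2] = syt$swwzu  (last char: 'u')
  sorted[3] = t$swwzusy  (last char: 'y')
  sorted[4] = usyt$swwz  (last char: 'z')
  sorted[5] = wwzusyt$s  (last char: 's')
  sorted[6] = wzusyt$sw  (last char: 'w')
  sorted[7] = yt$swwzus  (last char: 's')
  sorted[8] = zusyt$sww  (last char: 'w')
Last column: t$uyzswsw
Original string S is at sorted index 1

Answer: t$uyzswsw
1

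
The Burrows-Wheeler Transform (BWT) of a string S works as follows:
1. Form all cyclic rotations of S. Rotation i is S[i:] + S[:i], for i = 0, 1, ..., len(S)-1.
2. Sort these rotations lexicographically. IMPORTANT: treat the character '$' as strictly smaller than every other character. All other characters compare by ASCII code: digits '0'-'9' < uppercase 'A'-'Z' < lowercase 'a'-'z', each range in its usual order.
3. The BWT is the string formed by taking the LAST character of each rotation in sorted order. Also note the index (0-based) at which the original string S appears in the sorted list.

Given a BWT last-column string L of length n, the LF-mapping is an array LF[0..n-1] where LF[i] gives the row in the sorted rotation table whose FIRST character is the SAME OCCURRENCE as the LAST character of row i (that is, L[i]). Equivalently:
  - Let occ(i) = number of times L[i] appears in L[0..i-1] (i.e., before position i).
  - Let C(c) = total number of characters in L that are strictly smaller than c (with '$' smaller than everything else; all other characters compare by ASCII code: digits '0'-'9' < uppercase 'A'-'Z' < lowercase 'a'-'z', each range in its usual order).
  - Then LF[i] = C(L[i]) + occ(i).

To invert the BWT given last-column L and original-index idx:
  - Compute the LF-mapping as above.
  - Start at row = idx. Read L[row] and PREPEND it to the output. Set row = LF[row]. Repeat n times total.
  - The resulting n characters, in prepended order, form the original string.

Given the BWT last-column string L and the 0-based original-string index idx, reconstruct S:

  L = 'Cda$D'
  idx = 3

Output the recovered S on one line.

LF mapping: 1 4 3 0 2
Walk LF starting at row 3, prepending L[row]:
  step 1: row=3, L[3]='$', prepend. Next row=LF[3]=0
  step 2: row=0, L[0]='C', prepend. Next row=LF[0]=1
  step 3: row=1, L[1]='d', prepend. Next row=LF[1]=4
  step 4: row=4, L[4]='D', prepend. Next row=LF[4]=2
  step 5: row=2, L[2]='a', prepend. Next row=LF[2]=3
Reversed output: aDdC$

Answer: aDdC$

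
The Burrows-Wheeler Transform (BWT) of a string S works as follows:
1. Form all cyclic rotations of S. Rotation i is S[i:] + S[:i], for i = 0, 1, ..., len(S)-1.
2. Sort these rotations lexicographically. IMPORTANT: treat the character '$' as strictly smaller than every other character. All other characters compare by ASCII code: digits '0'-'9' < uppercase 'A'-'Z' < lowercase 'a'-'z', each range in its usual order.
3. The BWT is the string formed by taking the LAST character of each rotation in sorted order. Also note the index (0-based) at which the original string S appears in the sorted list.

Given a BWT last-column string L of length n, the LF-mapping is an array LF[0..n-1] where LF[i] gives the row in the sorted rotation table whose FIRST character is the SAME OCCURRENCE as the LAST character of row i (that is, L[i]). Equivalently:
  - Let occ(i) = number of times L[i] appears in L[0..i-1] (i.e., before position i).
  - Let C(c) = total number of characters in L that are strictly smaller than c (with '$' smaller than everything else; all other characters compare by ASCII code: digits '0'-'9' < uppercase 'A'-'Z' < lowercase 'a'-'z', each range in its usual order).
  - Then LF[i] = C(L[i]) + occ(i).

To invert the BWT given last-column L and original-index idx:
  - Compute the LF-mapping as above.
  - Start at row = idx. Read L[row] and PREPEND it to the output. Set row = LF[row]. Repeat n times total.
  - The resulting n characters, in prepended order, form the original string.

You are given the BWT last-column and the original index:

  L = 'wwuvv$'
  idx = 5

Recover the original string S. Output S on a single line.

LF mapping: 4 5 1 2 3 0
Walk LF starting at row 5, prepending L[row]:
  step 1: row=5, L[5]='$', prepend. Next row=LF[5]=0
  step 2: row=0, L[0]='w', prepend. Next row=LF[0]=4
  step 3: row=4, L[4]='v', prepend. Next row=LF[4]=3
  step 4: row=3, L[3]='v', prepend. Next row=LF[3]=2
  step 5: row=2, L[2]='u', prepend. Next row=LF[2]=1
  step 6: row=1, L[1]='w', prepend. Next row=LF[1]=5
Reversed output: wuvvw$

Answer: wuvvw$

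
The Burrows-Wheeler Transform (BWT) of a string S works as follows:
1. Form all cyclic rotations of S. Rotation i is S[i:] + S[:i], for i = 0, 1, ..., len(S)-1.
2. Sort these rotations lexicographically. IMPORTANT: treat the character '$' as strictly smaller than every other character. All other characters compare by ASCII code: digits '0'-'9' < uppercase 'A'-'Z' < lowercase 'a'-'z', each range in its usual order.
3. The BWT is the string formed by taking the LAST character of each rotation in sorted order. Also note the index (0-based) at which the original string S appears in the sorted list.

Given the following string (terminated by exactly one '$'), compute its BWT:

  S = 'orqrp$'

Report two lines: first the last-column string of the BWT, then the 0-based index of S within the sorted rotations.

Answer: p$rrqo
1

Derivation:
All 6 rotations (rotation i = S[i:]+S[:i]):
  rot[0] = orqrp$
  rot[1] = rqrp$o
  rot[2] = qrp$or
  rot[3] = rp$orq
  rot[4] = p$orqr
  rot[5] = $orqrp
Sorted (with $ < everything):
  sorted[0] = $orqrp  (last char: 'p')
  sorted[1] = orqrp$  (last char: '$')
  sorted[2] = p$orqr  (last char: 'r')
  sorted[3] = qrp$or  (last char: 'r')
  sorted[4] = rp$orq  (last char: 'q')
  sorted[5] = rqrp$o  (last char: 'o')
Last column: p$rrqo
Original string S is at sorted index 1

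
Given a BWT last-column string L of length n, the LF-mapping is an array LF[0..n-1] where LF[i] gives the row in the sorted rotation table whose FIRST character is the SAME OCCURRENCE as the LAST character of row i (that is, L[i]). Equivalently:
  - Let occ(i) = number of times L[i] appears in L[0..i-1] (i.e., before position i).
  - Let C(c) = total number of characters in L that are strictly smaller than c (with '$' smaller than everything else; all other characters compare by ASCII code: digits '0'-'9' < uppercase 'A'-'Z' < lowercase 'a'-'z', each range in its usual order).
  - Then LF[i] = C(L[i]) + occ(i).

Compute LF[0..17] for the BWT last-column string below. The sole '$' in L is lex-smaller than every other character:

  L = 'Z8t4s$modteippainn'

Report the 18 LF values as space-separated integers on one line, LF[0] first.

Answer: 3 2 16 1 15 0 9 12 5 17 6 7 13 14 4 8 10 11

Derivation:
Char counts: '$':1, '4':1, '8':1, 'Z':1, 'a':1, 'd':1, 'e':1, 'i':2, 'm':1, 'n':2, 'o':1, 'p':2, 's':1, 't':2
C (first-col start): C('$')=0, C('4')=1, C('8')=2, C('Z')=3, C('a')=4, C('d')=5, C('e')=6, C('i')=7, C('m')=9, C('n')=10, C('o')=12, C('p')=13, C('s')=15, C('t')=16
L[0]='Z': occ=0, LF[0]=C('Z')+0=3+0=3
L[1]='8': occ=0, LF[1]=C('8')+0=2+0=2
L[2]='t': occ=0, LF[2]=C('t')+0=16+0=16
L[3]='4': occ=0, LF[3]=C('4')+0=1+0=1
L[4]='s': occ=0, LF[4]=C('s')+0=15+0=15
L[5]='$': occ=0, LF[5]=C('$')+0=0+0=0
L[6]='m': occ=0, LF[6]=C('m')+0=9+0=9
L[7]='o': occ=0, LF[7]=C('o')+0=12+0=12
L[8]='d': occ=0, LF[8]=C('d')+0=5+0=5
L[9]='t': occ=1, LF[9]=C('t')+1=16+1=17
L[10]='e': occ=0, LF[10]=C('e')+0=6+0=6
L[11]='i': occ=0, LF[11]=C('i')+0=7+0=7
L[12]='p': occ=0, LF[12]=C('p')+0=13+0=13
L[13]='p': occ=1, LF[13]=C('p')+1=13+1=14
L[14]='a': occ=0, LF[14]=C('a')+0=4+0=4
L[15]='i': occ=1, LF[15]=C('i')+1=7+1=8
L[16]='n': occ=0, LF[16]=C('n')+0=10+0=10
L[17]='n': occ=1, LF[17]=C('n')+1=10+1=11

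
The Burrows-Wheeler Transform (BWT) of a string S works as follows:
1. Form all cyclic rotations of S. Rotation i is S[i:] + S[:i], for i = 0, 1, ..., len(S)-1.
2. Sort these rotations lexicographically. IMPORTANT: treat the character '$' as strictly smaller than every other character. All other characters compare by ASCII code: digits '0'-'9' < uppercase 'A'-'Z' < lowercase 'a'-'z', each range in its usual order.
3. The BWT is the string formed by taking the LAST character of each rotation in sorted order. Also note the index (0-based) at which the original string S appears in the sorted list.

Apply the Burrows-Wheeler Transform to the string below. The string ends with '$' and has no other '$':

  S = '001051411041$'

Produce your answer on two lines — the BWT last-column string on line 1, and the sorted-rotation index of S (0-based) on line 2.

Answer: 1$01141045010
1

Derivation:
All 13 rotations (rotation i = S[i:]+S[:i]):
  rot[0] = 001051411041$
  rot[1] = 01051411041$0
  rot[2] = 1051411041$00
  rot[3] = 051411041$001
  rot[4] = 51411041$0010
  rot[5] = 1411041$00105
  rot[6] = 411041$001051
  rot[7] = 11041$0010514
  rot[8] = 1041$00105141
  rot[9] = 041$001051411
  rot[10] = 41$0010514110
  rot[11] = 1$00105141104
  rot[12] = $001051411041
Sorted (with $ < everything):
  sorted[0] = $001051411041  (last char: '1')
  sorted[1] = 001051411041$  (last char: '$')
  sorted[2] = 01051411041$0  (last char: '0')
  sorted[3] = 041$001051411  (last char: '1')
  sorted[4] = 051411041$001  (last char: '1')
  sorted[5] = 1$00105141104  (last char: '4')
  sorted[6] = 1041$00105141  (last char: '1')
  sorted[7] = 1051411041$00  (last char: '0')
  sorted[8] = 11041$0010514  (last char: '4')
  sorted[9] = 1411041$00105  (last char: '5')
  sorted[10] = 41$0010514110  (last char: '0')
  sorted[11] = 411041$001051  (last char: '1')
  sorted[12] = 51411041$0010  (last char: '0')
Last column: 1$01141045010
Original string S is at sorted index 1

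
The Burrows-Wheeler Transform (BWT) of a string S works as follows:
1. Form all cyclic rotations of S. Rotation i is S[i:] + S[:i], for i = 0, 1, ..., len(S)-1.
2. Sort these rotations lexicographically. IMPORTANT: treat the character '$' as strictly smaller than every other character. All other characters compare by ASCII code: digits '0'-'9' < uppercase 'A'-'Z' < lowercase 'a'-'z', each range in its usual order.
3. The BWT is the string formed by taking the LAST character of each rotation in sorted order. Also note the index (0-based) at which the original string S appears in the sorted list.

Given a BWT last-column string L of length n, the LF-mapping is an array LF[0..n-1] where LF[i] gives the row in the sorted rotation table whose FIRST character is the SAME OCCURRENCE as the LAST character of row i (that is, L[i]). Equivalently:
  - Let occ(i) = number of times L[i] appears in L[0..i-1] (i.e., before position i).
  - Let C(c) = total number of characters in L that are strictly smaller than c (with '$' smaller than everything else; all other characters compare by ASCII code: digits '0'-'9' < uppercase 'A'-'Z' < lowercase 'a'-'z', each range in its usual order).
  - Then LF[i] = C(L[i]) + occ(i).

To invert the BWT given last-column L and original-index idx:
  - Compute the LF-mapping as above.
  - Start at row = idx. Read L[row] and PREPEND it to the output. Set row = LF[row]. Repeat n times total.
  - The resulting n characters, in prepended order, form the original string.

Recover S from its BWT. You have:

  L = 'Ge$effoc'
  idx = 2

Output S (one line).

Answer: coffeeG$

Derivation:
LF mapping: 1 3 0 4 5 6 7 2
Walk LF starting at row 2, prepending L[row]:
  step 1: row=2, L[2]='$', prepend. Next row=LF[2]=0
  step 2: row=0, L[0]='G', prepend. Next row=LF[0]=1
  step 3: row=1, L[1]='e', prepend. Next row=LF[1]=3
  step 4: row=3, L[3]='e', prepend. Next row=LF[3]=4
  step 5: row=4, L[4]='f', prepend. Next row=LF[4]=5
  step 6: row=5, L[5]='f', prepend. Next row=LF[5]=6
  step 7: row=6, L[6]='o', prepend. Next row=LF[6]=7
  step 8: row=7, L[7]='c', prepend. Next row=LF[7]=2
Reversed output: coffeeG$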